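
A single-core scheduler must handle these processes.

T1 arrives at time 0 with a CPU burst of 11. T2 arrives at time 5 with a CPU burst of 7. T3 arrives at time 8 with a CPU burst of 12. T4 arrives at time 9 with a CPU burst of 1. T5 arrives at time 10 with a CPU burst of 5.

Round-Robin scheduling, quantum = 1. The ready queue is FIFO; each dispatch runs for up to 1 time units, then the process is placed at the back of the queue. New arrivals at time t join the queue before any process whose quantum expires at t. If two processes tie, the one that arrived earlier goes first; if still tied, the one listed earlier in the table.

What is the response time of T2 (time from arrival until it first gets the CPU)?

0

Timeline: | T1 0-5 | T2 5-6 | T1 6-7 | T2 7-8 | T1 8-9 | T3 9-10 | T2 10-11 | T4 11-12 | T1 12-13 | T5 13-14 | T3 14-15 | T2 15-16 | T1 16-17 | T5 17-18 | T3 18-19 | T2 19-20 | T1 20-21 | T5 21-22 | T3 22-23 | T2 23-24 | T1 24-25 | T5 25-26 | T3 26-27 | T2 27-28 | T5 28-29 | T3 29-36 |
Completion: T1=25  T2=28  T3=36  T4=12  T5=29
Response(T2) = first start − arrival = 5 − 5 = 0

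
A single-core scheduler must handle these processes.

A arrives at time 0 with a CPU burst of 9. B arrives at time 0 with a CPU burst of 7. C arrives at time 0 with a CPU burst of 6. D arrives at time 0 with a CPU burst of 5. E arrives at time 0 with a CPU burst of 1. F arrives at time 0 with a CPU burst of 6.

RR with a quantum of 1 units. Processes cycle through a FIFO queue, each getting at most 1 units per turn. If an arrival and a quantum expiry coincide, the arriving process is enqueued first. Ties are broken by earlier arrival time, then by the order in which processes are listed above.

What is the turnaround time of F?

30

Schedule: | A 0-1 | B 1-2 | C 2-3 | D 3-4 | E 4-5 | F 5-6 | A 6-7 | B 7-8 | C 8-9 | D 9-10 | F 10-11 | A 11-12 | B 12-13 | C 13-14 | D 14-15 | F 15-16 | A 16-17 | B 17-18 | C 18-19 | D 19-20 | F 20-21 | A 21-22 | B 22-23 | C 23-24 | D 24-25 | F 25-26 | A 26-27 | B 27-28 | C 28-29 | F 29-30 | A 30-31 | B 31-32 | A 32-34 |
Completion: A=34  B=32  C=29  D=25  E=5  F=30
Turnaround(F) = completion − arrival = 30 − 0 = 30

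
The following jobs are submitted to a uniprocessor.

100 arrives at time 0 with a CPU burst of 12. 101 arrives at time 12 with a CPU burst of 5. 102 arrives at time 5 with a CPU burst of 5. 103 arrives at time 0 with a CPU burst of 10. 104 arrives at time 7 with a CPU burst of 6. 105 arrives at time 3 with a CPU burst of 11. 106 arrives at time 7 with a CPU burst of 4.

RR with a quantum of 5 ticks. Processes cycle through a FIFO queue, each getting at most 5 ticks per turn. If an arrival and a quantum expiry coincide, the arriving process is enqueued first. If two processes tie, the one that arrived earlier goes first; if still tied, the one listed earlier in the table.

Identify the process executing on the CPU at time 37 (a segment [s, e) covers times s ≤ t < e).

103

Gantt: | 100 0-5 | 103 5-10 | 105 10-15 | 102 15-20 | 100 20-25 | 104 25-30 | 106 30-34 | 103 34-39 | 101 39-44 | 105 44-49 | 100 49-51 | 104 51-52 | 105 52-53 |
Completion: 100=51  101=44  102=20  103=39  104=52  105=53  106=34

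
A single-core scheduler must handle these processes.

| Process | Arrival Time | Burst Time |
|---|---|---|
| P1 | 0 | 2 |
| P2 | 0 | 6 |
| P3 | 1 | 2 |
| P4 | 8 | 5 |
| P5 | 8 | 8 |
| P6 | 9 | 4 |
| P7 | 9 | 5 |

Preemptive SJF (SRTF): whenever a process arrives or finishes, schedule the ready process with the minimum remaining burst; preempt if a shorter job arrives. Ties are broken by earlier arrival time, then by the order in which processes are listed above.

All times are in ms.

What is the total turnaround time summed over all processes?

70

Gantt: | P1 0-2 | P3 2-4 | P2 4-10 | P6 10-14 | P4 14-19 | P7 19-24 | P5 24-32 |
Completion: P1=2  P2=10  P3=4  P4=19  P5=32  P6=14  P7=24
Turnaround (C−A): P1=2  P2=10  P3=3  P4=11  P5=24  P6=5  P7=15
Turnaround = completion − arrival: P1=2, P2=10, P3=3, P4=11, P5=24, P6=5, P7=15
Total turnaround = 2 + 10 + 3 + 11 + 24 + 5 + 15 = 70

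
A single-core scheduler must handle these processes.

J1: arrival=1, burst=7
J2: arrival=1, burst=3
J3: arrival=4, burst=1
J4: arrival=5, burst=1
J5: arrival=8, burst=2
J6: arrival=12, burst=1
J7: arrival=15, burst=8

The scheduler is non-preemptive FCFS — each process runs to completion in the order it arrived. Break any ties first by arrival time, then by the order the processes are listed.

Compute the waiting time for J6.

Timeline: | idle 0-1 | J1 1-8 | J2 8-11 | J3 11-12 | J4 12-13 | J5 13-15 | J6 15-16 | J7 16-24 |
Completion: J1=8  J2=11  J3=12  J4=13  J5=15  J6=16  J7=24
Waiting(J6) = turnaround − burst = 4 − 1 = 3

3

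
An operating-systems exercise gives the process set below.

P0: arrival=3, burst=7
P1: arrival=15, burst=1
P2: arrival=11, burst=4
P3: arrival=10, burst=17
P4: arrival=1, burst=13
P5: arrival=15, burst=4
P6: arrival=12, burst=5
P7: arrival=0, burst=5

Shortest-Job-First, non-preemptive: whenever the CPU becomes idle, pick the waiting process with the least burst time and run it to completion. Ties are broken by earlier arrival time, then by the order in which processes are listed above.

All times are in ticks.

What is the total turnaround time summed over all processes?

Gantt: | P7 0-5 | P0 5-12 | P2 12-16 | P1 16-17 | P5 17-21 | P6 21-26 | P4 26-39 | P3 39-56 |
Completion: P0=12  P1=17  P2=16  P3=56  P4=39  P5=21  P6=26  P7=5
Turnaround (C−A): P0=9  P1=2  P2=5  P3=46  P4=38  P5=6  P6=14  P7=5
Turnaround = completion − arrival: P0=9, P1=2, P2=5, P3=46, P4=38, P5=6, P6=14, P7=5
Total turnaround = 9 + 2 + 5 + 46 + 38 + 6 + 14 + 5 = 125

125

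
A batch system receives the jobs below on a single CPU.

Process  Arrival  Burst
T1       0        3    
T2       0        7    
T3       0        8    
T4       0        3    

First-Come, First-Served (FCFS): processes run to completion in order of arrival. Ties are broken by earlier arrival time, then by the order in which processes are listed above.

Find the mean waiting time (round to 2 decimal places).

7.75

Schedule: | T1 0-3 | T2 3-10 | T3 10-18 | T4 18-21 |
Completion: T1=3  T2=10  T3=18  T4=21
Turnaround (C−A): T1=3  T2=10  T3=18  T4=21
Waiting times: T1=0, T2=3, T3=10, T4=18
Average waiting = (0+3+10+18) / 4 = 31/4 = 7.75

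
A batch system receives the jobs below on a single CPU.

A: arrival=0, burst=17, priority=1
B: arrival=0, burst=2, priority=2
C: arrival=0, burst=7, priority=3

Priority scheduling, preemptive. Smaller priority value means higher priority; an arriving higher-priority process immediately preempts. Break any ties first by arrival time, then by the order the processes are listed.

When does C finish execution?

Gantt: | A 0-17 | B 17-19 | C 19-26 |
Completion: A=17  B=19  C=26

26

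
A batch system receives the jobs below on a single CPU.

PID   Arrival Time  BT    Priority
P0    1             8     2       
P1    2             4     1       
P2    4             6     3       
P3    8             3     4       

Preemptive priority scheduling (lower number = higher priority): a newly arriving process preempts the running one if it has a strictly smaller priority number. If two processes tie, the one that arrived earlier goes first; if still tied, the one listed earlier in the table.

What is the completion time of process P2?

Timeline: | idle 0-1 | P0 1-2 | P1 2-6 | P0 6-13 | P2 13-19 | P3 19-22 |
Completion: P0=13  P1=6  P2=19  P3=22
Turnaround (C−A): P0=12  P1=4  P2=15  P3=14

19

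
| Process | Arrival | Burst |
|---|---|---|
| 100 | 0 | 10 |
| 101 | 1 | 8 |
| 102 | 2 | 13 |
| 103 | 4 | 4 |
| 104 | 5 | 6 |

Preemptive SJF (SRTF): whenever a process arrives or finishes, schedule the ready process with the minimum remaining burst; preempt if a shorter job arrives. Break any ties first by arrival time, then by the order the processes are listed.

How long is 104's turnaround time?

Schedule: | 100 0-1 | 101 1-4 | 103 4-8 | 101 8-13 | 104 13-19 | 100 19-28 | 102 28-41 |
Completion: 100=28  101=13  102=41  103=8  104=19
Turnaround (C−A): 100=28  101=12  102=39  103=4  104=14
Turnaround(104) = completion − arrival = 19 − 5 = 14

14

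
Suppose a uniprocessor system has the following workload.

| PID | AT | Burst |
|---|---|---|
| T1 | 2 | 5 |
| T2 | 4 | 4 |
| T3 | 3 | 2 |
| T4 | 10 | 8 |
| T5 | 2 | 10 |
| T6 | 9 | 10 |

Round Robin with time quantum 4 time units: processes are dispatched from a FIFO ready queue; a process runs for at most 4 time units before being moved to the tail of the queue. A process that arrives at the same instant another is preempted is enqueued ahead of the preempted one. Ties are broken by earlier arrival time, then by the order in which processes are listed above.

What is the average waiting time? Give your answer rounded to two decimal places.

Schedule: | idle 0-2 | T1 2-6 | T5 6-10 | T3 10-12 | T2 12-16 | T1 16-17 | T6 17-21 | T4 21-25 | T5 25-29 | T6 29-33 | T4 33-37 | T5 37-39 | T6 39-41 |
Completion: T1=17  T2=16  T3=12  T4=37  T5=39  T6=41
Waiting times: T1=10, T2=8, T3=7, T4=19, T5=27, T6=22
Average waiting = (10+8+7+19+27+22) / 6 = 93/6 = 15.50

15.50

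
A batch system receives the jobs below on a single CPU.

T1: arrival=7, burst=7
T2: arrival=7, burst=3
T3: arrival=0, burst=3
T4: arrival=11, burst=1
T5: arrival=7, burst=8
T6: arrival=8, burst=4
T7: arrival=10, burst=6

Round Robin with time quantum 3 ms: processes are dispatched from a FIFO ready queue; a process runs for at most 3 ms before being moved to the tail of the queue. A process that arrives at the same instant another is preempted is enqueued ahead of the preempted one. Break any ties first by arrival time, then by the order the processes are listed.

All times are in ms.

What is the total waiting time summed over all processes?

93

Schedule: | T3 0-3 | idle 3-7 | T1 7-10 | T2 10-13 | T5 13-16 | T6 16-19 | T7 19-22 | T1 22-25 | T4 25-26 | T5 26-29 | T6 29-30 | T7 30-33 | T1 33-34 | T5 34-36 |
Completion: T1=34  T2=13  T3=3  T4=26  T5=36  T6=30  T7=33
Turnaround (C−A): T1=27  T2=6  T3=3  T4=15  T5=29  T6=22  T7=23
Waiting = turnaround − burst: T1=20, T2=3, T3=0, T4=14, T5=21, T6=18, T7=17
Total waiting = 20 + 3 + 0 + 14 + 21 + 18 + 17 = 93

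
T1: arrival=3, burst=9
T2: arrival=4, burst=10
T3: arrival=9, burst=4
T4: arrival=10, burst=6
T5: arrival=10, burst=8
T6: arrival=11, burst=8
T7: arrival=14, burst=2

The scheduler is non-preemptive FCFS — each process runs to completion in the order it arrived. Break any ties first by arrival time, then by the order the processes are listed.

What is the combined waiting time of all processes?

122

Schedule: | idle 0-3 | T1 3-12 | T2 12-22 | T3 22-26 | T4 26-32 | T5 32-40 | T6 40-48 | T7 48-50 |
Completion: T1=12  T2=22  T3=26  T4=32  T5=40  T6=48  T7=50
Turnaround (C−A): T1=9  T2=18  T3=17  T4=22  T5=30  T6=37  T7=36
Waiting = turnaround − burst: T1=0, T2=8, T3=13, T4=16, T5=22, T6=29, T7=34
Total waiting = 0 + 8 + 13 + 16 + 22 + 29 + 34 = 122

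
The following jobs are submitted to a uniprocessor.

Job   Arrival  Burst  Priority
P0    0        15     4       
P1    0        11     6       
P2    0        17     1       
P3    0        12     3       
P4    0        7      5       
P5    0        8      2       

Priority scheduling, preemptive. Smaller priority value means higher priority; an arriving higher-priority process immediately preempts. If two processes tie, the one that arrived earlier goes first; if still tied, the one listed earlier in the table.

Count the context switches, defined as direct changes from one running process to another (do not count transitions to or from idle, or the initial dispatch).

5

Schedule: | P2 0-17 | P5 17-25 | P3 25-37 | P0 37-52 | P4 52-59 | P1 59-70 |
Completion: P0=52  P1=70  P2=17  P3=37  P4=59  P5=25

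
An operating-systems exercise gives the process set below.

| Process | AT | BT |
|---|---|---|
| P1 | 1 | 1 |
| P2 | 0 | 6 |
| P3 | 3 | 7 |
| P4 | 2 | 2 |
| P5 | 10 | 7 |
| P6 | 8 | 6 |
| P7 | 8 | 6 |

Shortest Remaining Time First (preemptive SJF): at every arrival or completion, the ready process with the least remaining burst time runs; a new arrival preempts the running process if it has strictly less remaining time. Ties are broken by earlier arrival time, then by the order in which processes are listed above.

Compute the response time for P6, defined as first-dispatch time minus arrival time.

1

Gantt: | P2 0-1 | P1 1-2 | P4 2-4 | P2 4-9 | P6 9-15 | P7 15-21 | P3 21-28 | P5 28-35 |
Completion: P1=2  P2=9  P3=28  P4=4  P5=35  P6=15  P7=21
Turnaround (C−A): P1=1  P2=9  P3=25  P4=2  P5=25  P6=7  P7=13
Response(P6) = first start − arrival = 9 − 8 = 1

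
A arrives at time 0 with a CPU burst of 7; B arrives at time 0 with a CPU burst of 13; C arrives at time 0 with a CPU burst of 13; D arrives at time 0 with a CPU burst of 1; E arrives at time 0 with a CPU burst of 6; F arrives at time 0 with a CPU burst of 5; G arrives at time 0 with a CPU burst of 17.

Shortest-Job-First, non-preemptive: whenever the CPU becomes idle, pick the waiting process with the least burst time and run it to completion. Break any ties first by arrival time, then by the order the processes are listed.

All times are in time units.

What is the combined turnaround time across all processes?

Gantt: | D 0-1 | F 1-6 | E 6-12 | A 12-19 | B 19-32 | C 32-45 | G 45-62 |
Completion: A=19  B=32  C=45  D=1  E=12  F=6  G=62
Turnaround (C−A): A=19  B=32  C=45  D=1  E=12  F=6  G=62
Turnaround = completion − arrival: A=19, B=32, C=45, D=1, E=12, F=6, G=62
Total turnaround = 19 + 32 + 45 + 1 + 12 + 6 + 62 = 177

177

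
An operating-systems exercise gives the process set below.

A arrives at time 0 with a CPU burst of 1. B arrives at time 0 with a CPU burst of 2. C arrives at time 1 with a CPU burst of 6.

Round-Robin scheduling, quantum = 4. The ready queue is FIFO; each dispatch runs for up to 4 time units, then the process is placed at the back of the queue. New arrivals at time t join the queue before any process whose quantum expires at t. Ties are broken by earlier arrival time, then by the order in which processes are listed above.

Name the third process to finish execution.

C

Schedule: | A 0-1 | B 1-3 | C 3-9 |
Completion: A=1  B=3  C=9
Finish order: A → B → C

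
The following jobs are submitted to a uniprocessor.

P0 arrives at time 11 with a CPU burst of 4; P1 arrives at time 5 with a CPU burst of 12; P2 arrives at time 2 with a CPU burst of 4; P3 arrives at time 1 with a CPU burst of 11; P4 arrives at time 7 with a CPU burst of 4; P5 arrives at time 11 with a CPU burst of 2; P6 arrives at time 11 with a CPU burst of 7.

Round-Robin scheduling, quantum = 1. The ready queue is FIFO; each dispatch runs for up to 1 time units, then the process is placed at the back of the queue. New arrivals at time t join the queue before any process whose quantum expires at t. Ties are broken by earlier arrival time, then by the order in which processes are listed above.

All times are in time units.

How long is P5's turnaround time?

Timeline: | idle 0-1 | P3 1-2 | P2 2-3 | P3 3-4 | P2 4-5 | P3 5-6 | P1 6-7 | P2 7-8 | P3 8-9 | P4 9-10 | P1 10-11 | P2 11-12 | P3 12-13 | P4 13-14 | P0 14-15 | P5 15-16 | P6 16-17 | P1 17-18 | P3 18-19 | P4 19-20 | P0 20-21 | P5 21-22 | P6 22-23 | P1 23-24 | P3 24-25 | P4 25-26 | P0 26-27 | P6 27-28 | P1 28-29 | P3 29-30 | P0 30-31 | P6 31-32 | P1 32-33 | P3 33-34 | P6 34-35 | P1 35-36 | P3 36-37 | P6 37-38 | P1 38-39 | P3 39-40 | P6 40-41 | P1 41-45 |
Completion: P0=31  P1=45  P2=12  P3=40  P4=26  P5=22  P6=41
Turnaround(P5) = completion − arrival = 22 − 11 = 11

11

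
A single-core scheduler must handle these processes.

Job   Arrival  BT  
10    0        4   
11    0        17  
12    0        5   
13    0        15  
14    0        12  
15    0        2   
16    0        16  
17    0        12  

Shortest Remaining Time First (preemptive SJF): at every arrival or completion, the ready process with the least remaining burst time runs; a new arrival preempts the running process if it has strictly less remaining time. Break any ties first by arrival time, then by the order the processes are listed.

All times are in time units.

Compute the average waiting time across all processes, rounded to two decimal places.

Gantt: | 15 0-2 | 10 2-6 | 12 6-11 | 14 11-23 | 17 23-35 | 13 35-50 | 16 50-66 | 11 66-83 |
Completion: 10=6  11=83  12=11  13=50  14=23  15=2  16=66  17=35
Turnaround (C−A): 10=6  11=83  12=11  13=50  14=23  15=2  16=66  17=35
Waiting times: 10=2, 11=66, 12=6, 13=35, 14=11, 15=0, 16=50, 17=23
Average waiting = (2+66+6+35+11+0+50+23) / 8 = 193/8 = 24.13

24.13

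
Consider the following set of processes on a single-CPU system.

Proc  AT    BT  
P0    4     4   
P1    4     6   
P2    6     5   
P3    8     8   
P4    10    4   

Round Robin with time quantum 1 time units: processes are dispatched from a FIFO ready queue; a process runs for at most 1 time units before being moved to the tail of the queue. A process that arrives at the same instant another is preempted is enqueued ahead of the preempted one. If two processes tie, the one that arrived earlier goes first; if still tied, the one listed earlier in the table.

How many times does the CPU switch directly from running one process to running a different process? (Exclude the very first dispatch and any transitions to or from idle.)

Timeline: | idle 0-4 | P0 4-5 | P1 5-6 | P0 6-7 | P2 7-8 | P1 8-9 | P0 9-10 | P3 10-11 | P2 11-12 | P1 12-13 | P4 13-14 | P0 14-15 | P3 15-16 | P2 16-17 | P1 17-18 | P4 18-19 | P3 19-20 | P2 20-21 | P1 21-22 | P4 22-23 | P3 23-24 | P2 24-25 | P1 25-26 | P4 26-27 | P3 27-31 |
Completion: P0=15  P1=26  P2=25  P3=31  P4=27
Turnaround (C−A): P0=11  P1=22  P2=19  P3=23  P4=17

23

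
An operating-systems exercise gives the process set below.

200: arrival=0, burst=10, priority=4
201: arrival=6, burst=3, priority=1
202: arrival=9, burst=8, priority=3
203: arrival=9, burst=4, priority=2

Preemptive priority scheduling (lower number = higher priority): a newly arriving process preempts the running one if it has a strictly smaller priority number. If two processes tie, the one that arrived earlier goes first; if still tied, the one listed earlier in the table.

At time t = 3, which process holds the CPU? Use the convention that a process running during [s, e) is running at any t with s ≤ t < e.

Gantt: | 200 0-6 | 201 6-9 | 203 9-13 | 202 13-21 | 200 21-25 |
Completion: 200=25  201=9  202=21  203=13
Turnaround (C−A): 200=25  201=3  202=12  203=4

200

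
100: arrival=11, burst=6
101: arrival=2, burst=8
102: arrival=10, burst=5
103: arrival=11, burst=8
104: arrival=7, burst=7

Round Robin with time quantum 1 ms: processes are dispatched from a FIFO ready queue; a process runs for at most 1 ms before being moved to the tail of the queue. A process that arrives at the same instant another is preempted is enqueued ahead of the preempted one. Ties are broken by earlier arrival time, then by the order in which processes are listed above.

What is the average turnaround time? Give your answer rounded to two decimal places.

20.60

Schedule: | idle 0-2 | 101 2-7 | 104 7-8 | 101 8-9 | 104 9-10 | 101 10-11 | 102 11-12 | 104 12-13 | 100 13-14 | 103 14-15 | 101 15-16 | 102 16-17 | 104 17-18 | 100 18-19 | 103 19-20 | 102 20-21 | 104 21-22 | 100 22-23 | 103 23-24 | 102 24-25 | 104 25-26 | 100 26-27 | 103 27-28 | 102 28-29 | 104 29-30 | 100 30-31 | 103 31-32 | 100 32-33 | 103 33-36 |
Completion: 100=33  101=16  102=29  103=36  104=30
Turnaround (C−A): 100=22  101=14  102=19  103=25  104=23
Turnaround times: 100=22, 101=14, 102=19, 103=25, 104=23
Average turnaround = (22+14+19+25+23) / 5 = 103/5 = 20.60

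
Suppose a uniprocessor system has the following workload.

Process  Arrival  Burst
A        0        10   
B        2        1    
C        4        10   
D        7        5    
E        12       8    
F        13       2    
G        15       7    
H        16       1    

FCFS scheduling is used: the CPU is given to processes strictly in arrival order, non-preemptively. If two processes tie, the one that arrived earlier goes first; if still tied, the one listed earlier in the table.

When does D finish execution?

Gantt: | A 0-10 | B 10-11 | C 11-21 | D 21-26 | E 26-34 | F 34-36 | G 36-43 | H 43-44 |
Completion: A=10  B=11  C=21  D=26  E=34  F=36  G=43  H=44

26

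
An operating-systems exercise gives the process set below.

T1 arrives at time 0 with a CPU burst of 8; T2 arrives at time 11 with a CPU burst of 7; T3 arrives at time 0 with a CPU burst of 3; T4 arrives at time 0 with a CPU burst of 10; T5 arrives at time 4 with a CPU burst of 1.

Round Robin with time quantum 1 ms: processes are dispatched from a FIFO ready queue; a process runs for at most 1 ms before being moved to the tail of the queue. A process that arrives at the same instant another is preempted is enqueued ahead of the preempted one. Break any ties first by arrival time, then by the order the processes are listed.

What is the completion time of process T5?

Gantt: | T1 0-1 | T3 1-2 | T4 2-3 | T1 3-4 | T3 4-5 | T4 5-6 | T5 6-7 | T1 7-8 | T3 8-9 | T4 9-10 | T1 10-11 | T4 11-12 | T2 12-13 | T1 13-14 | T4 14-15 | T2 15-16 | T1 16-17 | T4 17-18 | T2 18-19 | T1 19-20 | T4 20-21 | T2 21-22 | T1 22-23 | T4 23-24 | T2 24-25 | T4 25-26 | T2 26-27 | T4 27-28 | T2 28-29 |
Completion: T1=23  T2=29  T3=9  T4=28  T5=7

7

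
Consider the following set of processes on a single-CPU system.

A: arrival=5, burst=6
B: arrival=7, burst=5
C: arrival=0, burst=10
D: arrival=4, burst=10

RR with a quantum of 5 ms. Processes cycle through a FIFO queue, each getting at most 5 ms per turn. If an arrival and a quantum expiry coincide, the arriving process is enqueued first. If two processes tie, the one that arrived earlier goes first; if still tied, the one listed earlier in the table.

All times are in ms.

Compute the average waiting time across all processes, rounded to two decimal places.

14.75

Gantt: | C 0-5 | D 5-10 | A 10-15 | C 15-20 | B 20-25 | D 25-30 | A 30-31 |
Completion: A=31  B=25  C=20  D=30
Turnaround (C−A): A=26  B=18  C=20  D=26
Waiting times: A=20, B=13, C=10, D=16
Average waiting = (20+13+10+16) / 4 = 59/4 = 14.75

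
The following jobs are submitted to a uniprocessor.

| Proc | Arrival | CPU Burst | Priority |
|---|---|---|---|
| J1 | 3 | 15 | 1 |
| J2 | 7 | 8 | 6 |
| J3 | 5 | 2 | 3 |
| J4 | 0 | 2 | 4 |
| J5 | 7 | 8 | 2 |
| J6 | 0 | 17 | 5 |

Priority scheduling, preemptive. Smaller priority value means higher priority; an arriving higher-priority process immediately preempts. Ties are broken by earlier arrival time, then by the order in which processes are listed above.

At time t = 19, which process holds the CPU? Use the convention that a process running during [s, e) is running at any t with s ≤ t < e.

J5

Schedule: | J4 0-2 | J6 2-3 | J1 3-18 | J5 18-26 | J3 26-28 | J6 28-44 | J2 44-52 |
Completion: J1=18  J2=52  J3=28  J4=2  J5=26  J6=44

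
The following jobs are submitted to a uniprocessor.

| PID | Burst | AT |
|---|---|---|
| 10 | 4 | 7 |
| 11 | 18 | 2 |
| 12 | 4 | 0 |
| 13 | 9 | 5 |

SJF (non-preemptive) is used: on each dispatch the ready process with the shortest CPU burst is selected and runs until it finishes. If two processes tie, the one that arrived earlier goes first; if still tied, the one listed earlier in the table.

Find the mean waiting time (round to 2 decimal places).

Gantt: | 12 0-4 | 11 4-22 | 10 22-26 | 13 26-35 |
Completion: 10=26  11=22  12=4  13=35
Turnaround (C−A): 10=19  11=20  12=4  13=30
Waiting times: 10=15, 11=2, 12=0, 13=21
Average waiting = (15+2+0+21) / 4 = 38/4 = 9.50

9.50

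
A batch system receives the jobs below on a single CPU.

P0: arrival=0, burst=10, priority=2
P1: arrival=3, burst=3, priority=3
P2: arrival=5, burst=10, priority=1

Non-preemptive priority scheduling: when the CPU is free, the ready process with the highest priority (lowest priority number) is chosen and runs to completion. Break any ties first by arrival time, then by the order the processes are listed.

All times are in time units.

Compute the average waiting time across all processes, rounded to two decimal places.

Schedule: | P0 0-10 | P2 10-20 | P1 20-23 |
Completion: P0=10  P1=23  P2=20
Waiting times: P0=0, P1=17, P2=5
Average waiting = (0+17+5) / 3 = 22/3 = 7.33

7.33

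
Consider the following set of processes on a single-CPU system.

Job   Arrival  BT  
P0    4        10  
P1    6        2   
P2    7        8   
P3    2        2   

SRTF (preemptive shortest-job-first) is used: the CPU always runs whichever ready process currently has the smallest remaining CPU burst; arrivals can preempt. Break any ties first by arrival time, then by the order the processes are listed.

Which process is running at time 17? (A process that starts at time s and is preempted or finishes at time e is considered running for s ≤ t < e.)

Gantt: | idle 0-2 | P3 2-4 | P0 4-6 | P1 6-8 | P0 8-16 | P2 16-24 |
Completion: P0=16  P1=8  P2=24  P3=4
Turnaround (C−A): P0=12  P1=2  P2=17  P3=2

P2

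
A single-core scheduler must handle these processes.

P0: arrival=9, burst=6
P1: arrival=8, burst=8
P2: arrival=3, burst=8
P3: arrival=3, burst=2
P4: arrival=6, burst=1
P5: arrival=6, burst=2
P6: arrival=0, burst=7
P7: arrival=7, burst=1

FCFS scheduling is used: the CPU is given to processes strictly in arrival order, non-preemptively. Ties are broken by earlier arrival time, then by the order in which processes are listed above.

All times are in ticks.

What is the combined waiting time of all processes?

85

Timeline: | P6 0-7 | P2 7-15 | P3 15-17 | P4 17-18 | P5 18-20 | P7 20-21 | P1 21-29 | P0 29-35 |
Completion: P0=35  P1=29  P2=15  P3=17  P4=18  P5=20  P6=7  P7=21
Turnaround (C−A): P0=26  P1=21  P2=12  P3=14  P4=12  P5=14  P6=7  P7=14
Waiting = turnaround − burst: P0=20, P1=13, P2=4, P3=12, P4=11, P5=12, P6=0, P7=13
Total waiting = 20 + 13 + 4 + 12 + 11 + 12 + 0 + 13 = 85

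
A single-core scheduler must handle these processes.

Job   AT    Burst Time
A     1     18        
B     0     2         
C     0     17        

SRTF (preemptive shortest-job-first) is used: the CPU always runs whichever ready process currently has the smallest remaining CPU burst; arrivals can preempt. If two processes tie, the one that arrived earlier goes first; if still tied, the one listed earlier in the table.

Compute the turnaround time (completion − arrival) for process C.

19

Schedule: | B 0-2 | C 2-19 | A 19-37 |
Completion: A=37  B=2  C=19
Turnaround (C−A): A=36  B=2  C=19
Turnaround(C) = completion − arrival = 19 − 0 = 19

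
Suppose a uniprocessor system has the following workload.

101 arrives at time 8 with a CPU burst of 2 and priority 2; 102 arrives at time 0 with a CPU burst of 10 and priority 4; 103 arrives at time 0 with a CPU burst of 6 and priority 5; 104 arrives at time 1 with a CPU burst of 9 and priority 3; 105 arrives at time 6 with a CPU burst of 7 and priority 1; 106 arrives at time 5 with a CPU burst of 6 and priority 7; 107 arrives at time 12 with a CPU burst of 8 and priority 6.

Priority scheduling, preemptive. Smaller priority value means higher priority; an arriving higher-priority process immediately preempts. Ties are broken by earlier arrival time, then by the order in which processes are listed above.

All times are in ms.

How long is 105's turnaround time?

Schedule: | 102 0-1 | 104 1-6 | 105 6-13 | 101 13-15 | 104 15-19 | 102 19-28 | 103 28-34 | 107 34-42 | 106 42-48 |
Completion: 101=15  102=28  103=34  104=19  105=13  106=48  107=42
Turnaround(105) = completion − arrival = 13 − 6 = 7

7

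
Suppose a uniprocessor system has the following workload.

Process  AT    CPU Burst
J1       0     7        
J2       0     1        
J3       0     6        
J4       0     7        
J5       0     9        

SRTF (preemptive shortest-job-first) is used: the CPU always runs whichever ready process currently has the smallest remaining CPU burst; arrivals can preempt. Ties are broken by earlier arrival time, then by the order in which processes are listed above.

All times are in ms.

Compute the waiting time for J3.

Timeline: | J2 0-1 | J3 1-7 | J1 7-14 | J4 14-21 | J5 21-30 |
Completion: J1=14  J2=1  J3=7  J4=21  J5=30
Turnaround (C−A): J1=14  J2=1  J3=7  J4=21  J5=30
Waiting(J3) = turnaround − burst = 7 − 6 = 1

1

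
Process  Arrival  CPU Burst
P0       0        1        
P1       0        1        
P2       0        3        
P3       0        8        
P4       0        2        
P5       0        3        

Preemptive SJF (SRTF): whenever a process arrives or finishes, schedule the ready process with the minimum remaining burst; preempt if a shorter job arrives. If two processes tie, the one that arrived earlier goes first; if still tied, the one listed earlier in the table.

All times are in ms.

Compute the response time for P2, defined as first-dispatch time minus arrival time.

4

Gantt: | P0 0-1 | P1 1-2 | P4 2-4 | P2 4-7 | P5 7-10 | P3 10-18 |
Completion: P0=1  P1=2  P2=7  P3=18  P4=4  P5=10
Response(P2) = first start − arrival = 4 − 0 = 4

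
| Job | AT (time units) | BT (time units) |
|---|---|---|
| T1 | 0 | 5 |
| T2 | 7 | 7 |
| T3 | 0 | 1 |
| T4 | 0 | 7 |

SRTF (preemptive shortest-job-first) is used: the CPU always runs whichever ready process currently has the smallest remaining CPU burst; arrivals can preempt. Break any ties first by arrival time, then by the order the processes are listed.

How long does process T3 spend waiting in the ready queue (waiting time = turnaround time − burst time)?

0

Timeline: | T3 0-1 | T1 1-6 | T4 6-13 | T2 13-20 |
Completion: T1=6  T2=20  T3=1  T4=13
Waiting(T3) = turnaround − burst = 1 − 1 = 0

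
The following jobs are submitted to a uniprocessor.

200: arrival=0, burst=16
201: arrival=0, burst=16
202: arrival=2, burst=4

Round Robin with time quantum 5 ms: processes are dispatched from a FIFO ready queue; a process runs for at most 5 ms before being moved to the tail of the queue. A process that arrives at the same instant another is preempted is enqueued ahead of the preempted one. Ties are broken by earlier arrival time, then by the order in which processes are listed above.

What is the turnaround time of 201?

36

Timeline: | 200 0-5 | 201 5-10 | 202 10-14 | 200 14-19 | 201 19-24 | 200 24-29 | 201 29-34 | 200 34-35 | 201 35-36 |
Completion: 200=35  201=36  202=14
Turnaround(201) = completion − arrival = 36 − 0 = 36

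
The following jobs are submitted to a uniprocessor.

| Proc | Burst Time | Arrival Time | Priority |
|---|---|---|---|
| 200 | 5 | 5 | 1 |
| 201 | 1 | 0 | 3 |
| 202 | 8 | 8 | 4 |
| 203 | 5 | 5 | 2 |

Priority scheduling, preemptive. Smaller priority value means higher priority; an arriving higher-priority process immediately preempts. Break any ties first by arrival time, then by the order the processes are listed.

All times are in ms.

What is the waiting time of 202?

Gantt: | 201 0-1 | idle 1-5 | 200 5-10 | 203 10-15 | 202 15-23 |
Completion: 200=10  201=1  202=23  203=15
Waiting(202) = turnaround − burst = 15 − 8 = 7

7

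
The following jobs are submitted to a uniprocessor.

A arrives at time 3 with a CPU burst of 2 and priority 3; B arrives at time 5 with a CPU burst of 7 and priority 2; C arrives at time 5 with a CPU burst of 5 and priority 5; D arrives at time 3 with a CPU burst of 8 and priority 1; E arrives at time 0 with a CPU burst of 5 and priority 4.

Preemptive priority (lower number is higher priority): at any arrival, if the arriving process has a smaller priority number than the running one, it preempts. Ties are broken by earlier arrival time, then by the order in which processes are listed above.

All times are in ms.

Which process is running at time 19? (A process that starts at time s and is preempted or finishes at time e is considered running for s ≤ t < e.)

A

Schedule: | E 0-3 | D 3-11 | B 11-18 | A 18-20 | E 20-22 | C 22-27 |
Completion: A=20  B=18  C=27  D=11  E=22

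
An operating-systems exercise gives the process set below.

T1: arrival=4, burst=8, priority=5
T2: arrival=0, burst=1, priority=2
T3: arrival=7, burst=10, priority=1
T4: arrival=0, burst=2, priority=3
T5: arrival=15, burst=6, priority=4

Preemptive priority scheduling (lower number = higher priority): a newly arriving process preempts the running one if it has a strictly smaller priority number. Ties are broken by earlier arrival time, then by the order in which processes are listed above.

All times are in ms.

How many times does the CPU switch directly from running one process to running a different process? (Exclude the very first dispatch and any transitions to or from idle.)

Schedule: | T2 0-1 | T4 1-3 | idle 3-4 | T1 4-7 | T3 7-17 | T5 17-23 | T1 23-28 |
Completion: T1=28  T2=1  T3=17  T4=3  T5=23

4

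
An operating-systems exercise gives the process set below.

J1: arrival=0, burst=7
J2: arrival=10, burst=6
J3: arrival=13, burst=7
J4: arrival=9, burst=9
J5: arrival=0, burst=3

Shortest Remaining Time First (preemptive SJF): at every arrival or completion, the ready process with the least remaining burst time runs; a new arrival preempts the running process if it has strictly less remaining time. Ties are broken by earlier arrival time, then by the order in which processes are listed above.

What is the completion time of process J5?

Timeline: | J5 0-3 | J1 3-10 | J2 10-16 | J3 16-23 | J4 23-32 |
Completion: J1=10  J2=16  J3=23  J4=32  J5=3
Turnaround (C−A): J1=10  J2=6  J3=10  J4=23  J5=3

3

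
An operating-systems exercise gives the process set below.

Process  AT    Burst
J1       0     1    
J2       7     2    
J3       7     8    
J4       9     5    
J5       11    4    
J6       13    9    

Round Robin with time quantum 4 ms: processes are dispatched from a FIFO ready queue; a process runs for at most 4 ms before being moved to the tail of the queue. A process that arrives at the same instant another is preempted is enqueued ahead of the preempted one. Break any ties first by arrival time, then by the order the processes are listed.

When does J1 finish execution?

1

Gantt: | J1 0-1 | idle 1-7 | J2 7-9 | J3 9-13 | J4 13-17 | J5 17-21 | J6 21-25 | J3 25-29 | J4 29-30 | J6 30-35 |
Completion: J1=1  J2=9  J3=29  J4=30  J5=21  J6=35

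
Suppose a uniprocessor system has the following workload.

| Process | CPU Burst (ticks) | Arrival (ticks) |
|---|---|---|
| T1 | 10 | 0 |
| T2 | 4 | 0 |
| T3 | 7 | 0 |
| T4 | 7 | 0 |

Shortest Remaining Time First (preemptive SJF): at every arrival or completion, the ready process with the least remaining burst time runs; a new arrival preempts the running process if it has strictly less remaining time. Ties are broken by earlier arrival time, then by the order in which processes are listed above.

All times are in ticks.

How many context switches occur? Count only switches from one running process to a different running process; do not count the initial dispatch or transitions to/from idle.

3

Schedule: | T2 0-4 | T3 4-11 | T4 11-18 | T1 18-28 |
Completion: T1=28  T2=4  T3=11  T4=18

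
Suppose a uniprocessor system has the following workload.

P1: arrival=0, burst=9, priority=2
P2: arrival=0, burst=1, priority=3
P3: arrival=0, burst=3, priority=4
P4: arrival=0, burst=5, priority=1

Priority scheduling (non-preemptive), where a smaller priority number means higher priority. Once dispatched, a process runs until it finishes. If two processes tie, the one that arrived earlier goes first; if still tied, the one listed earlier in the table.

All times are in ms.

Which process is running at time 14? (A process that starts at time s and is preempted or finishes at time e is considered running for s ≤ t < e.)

Schedule: | P4 0-5 | P1 5-14 | P2 14-15 | P3 15-18 |
Completion: P1=14  P2=15  P3=18  P4=5

P2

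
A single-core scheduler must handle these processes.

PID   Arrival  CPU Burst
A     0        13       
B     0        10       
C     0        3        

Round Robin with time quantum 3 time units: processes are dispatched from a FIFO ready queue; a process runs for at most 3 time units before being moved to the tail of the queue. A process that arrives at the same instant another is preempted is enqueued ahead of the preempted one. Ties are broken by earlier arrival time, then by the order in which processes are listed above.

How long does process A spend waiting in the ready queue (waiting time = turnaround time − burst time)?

Timeline: | A 0-3 | B 3-6 | C 6-9 | A 9-12 | B 12-15 | A 15-18 | B 18-21 | A 21-24 | B 24-25 | A 25-26 |
Completion: A=26  B=25  C=9
Turnaround (C−A): A=26  B=25  C=9
Waiting(A) = turnaround − burst = 26 − 13 = 13

13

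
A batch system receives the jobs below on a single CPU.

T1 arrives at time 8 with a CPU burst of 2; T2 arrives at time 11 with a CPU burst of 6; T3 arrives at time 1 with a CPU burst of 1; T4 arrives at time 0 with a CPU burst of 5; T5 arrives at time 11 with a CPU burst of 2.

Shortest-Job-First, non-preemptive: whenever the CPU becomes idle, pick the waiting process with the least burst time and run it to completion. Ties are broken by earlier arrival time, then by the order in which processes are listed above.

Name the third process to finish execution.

Gantt: | T4 0-5 | T3 5-6 | idle 6-8 | T1 8-10 | idle 10-11 | T5 11-13 | T2 13-19 |
Completion: T1=10  T2=19  T3=6  T4=5  T5=13
Turnaround (C−A): T1=2  T2=8  T3=5  T4=5  T5=2
Finish order: T4 → T3 → T1 → T5 → T2

T1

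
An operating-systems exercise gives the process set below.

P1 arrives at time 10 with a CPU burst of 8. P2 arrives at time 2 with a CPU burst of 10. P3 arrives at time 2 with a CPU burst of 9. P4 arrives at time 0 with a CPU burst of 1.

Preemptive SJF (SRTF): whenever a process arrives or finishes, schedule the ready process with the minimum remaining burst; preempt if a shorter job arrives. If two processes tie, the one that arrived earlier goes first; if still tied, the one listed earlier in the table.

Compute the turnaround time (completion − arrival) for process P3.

Schedule: | P4 0-1 | idle 1-2 | P3 2-11 | P1 11-19 | P2 19-29 |
Completion: P1=19  P2=29  P3=11  P4=1
Turnaround (C−A): P1=9  P2=27  P3=9  P4=1
Turnaround(P3) = completion − arrival = 11 − 2 = 9

9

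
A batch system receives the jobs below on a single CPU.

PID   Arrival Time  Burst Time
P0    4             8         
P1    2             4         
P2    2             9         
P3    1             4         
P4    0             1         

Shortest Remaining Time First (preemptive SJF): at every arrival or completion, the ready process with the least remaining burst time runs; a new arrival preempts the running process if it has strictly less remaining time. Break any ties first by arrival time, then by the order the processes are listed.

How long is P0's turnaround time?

Schedule: | P4 0-1 | P3 1-5 | P1 5-9 | P0 9-17 | P2 17-26 |
Completion: P0=17  P1=9  P2=26  P3=5  P4=1
Turnaround(P0) = completion − arrival = 17 − 4 = 13

13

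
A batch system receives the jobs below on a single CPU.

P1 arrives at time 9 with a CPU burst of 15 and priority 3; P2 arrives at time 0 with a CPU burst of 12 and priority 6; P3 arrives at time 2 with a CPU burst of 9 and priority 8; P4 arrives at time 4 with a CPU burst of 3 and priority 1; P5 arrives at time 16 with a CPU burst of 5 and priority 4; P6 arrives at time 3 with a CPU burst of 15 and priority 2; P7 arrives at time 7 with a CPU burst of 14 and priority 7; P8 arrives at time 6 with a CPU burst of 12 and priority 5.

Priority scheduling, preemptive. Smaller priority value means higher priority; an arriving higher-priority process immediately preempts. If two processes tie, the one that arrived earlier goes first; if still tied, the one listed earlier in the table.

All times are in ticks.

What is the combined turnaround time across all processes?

334

Schedule: | P2 0-3 | P6 3-4 | P4 4-7 | P6 7-21 | P1 21-36 | P5 36-41 | P8 41-53 | P2 53-62 | P7 62-76 | P3 76-85 |
Completion: P1=36  P2=62  P3=85  P4=7  P5=41  P6=21  P7=76  P8=53
Turnaround (C−A): P1=27  P2=62  P3=83  P4=3  P5=25  P6=18  P7=69  P8=47
Turnaround = completion − arrival: P1=27, P2=62, P3=83, P4=3, P5=25, P6=18, P7=69, P8=47
Total turnaround = 27 + 62 + 83 + 3 + 25 + 18 + 69 + 47 = 334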